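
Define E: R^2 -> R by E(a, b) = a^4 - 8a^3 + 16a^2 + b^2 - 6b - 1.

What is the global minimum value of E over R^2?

E(a,b) separates as P(a) + Q(b) − 1, so its minimum is min P + min Q − 1.
P'(a) = 4a(a - 4)(a - 2) vanishes at a ∈ {0, 2, 4}; Q'(b) = 2b - 6 vanishes at b ∈ {3}.
Local minima of P (where P''>0): P(0)=0, P(4)=0. Local minima of Q: Q(3)=-9.
So the global minimum of E is P(0) + Q(3) − 1 = 0 − 9 − 1 = -10, attained at (0, 3).

-10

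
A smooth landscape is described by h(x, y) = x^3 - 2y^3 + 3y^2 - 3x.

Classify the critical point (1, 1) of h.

saddle point

The mixed partial ∂²h/∂x∂y is 0, so the Hessian at any point is diag(h_xx, h_yy) = diag(6x, 6(-2y + 1)).
At (1, 1): H = diag(6, -6).
The eigenvalues have opposite signs, so H is indefinite: a saddle point.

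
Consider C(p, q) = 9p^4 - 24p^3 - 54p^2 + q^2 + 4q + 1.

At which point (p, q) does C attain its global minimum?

(3, -2)

C(p,q) separates as A(p) + B(q) + 1, so its minimum is min A + min B + 1.
A'(p) = 36p(p - 3)(p + 1) vanishes at p ∈ {-1, 0, 3}; B'(q) = 2q + 4 vanishes at q ∈ {-2}.
Local minima of A (where A''>0): A(-1)=-21, A(3)=-405. Local minima of B: B(-2)=-4.
So the global minimum of C is A(3) + B(-2) + 1 = -405 − 4 + 1 = -408, attained at (3, -2).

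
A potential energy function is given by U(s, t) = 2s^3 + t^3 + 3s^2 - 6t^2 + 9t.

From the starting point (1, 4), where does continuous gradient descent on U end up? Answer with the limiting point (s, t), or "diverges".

(0, 3)

U is separable, so gradient descent decouples: s follows -∂U/∂s, t follows -∂U/∂t.
∂U/∂s = 6s(s + 1); at s=1 this is 12, so s decreases.
∂U/∂t = 3(t - 3)(t - 1); at t=4 this is 9, so t decreases.
s converges to its nearest critical value 0 (a local min of the s-part); t converges to 3. The iterate converges to (0, 3).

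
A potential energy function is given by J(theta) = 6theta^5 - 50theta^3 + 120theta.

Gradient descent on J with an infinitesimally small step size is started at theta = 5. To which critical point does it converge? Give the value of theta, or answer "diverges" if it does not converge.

2

J'(theta) = 30(theta - 2)(theta - 1)(theta + 1)(theta + 2), so J'(5) = 15120.
Gradient descent moves in the -J' direction, i.e. theta is decreasing.
The nearest critical point in that direction is theta = 2, where J'' = 360 > 0 (a local minimum). The iterate converges there.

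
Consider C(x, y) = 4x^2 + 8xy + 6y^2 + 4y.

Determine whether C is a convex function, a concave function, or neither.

convex

C is quadratic, so its Hessian is the constant matrix H = [[8, 8], [8, 12]].
det(H) = 32, tr(H) = 20.
det(H) > 0 and tr(H) > 0, so H is positive definite everywhere: convex.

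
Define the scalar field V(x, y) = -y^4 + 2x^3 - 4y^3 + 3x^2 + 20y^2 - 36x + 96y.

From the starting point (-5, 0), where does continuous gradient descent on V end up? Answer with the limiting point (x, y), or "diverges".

V is separable, so gradient descent decouples: x follows -∂V/∂x, y follows -∂V/∂y.
∂V/∂x = 6(x - 2)(x + 3); at x=-5 this is 84, so x decreases.
∂V/∂y = -4(y - 3)(y + 2)(y + 4); at y=0 this is 96, so y decreases.
The x-coordinate has no critical point in that direction and runs off to infinity.

diverges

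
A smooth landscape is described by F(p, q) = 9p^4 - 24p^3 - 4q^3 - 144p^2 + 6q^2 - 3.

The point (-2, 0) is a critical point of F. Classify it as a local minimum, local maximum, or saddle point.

local minimum

The mixed partial ∂²F/∂p∂q is 0, so the Hessian at any point is diag(F_pp, F_qq) = diag(36(3p^2 - 4p - 8), 12(-2q + 1)).
At (-2, 0): H = diag(432, 12).
Both eigenvalues are positive, so H is positive definite: a local minimum.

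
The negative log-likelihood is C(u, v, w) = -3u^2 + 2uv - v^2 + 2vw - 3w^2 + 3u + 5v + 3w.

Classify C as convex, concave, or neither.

C is quadratic, so its Hessian is the constant matrix H = [[-6, 2, 0], [2, -2, 2], [0, 2, -6]].
Leading principal minors: -6, 8, -24.
Signs alternate −, +, − ⇒ H ≺ 0 ⇒ concave.

concave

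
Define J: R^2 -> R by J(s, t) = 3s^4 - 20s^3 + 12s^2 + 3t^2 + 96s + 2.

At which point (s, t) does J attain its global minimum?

(-1, 0)

J(s,t) separates as P(s) + Q(t) + 2, so its minimum is min P + min Q + 2.
P'(s) = 12(s - 4)(s - 2)(s + 1) vanishes at s ∈ {-1, 2, 4}; Q'(t) = 6t vanishes at t ∈ {0}.
Local minima of P (where P''>0): P(-1)=-61, P(4)=64. Local minima of Q: Q(0)=0.
So the global minimum of J is P(-1) + Q(0) + 2 = -61 + 0 + 2 = -59, attained at (-1, 0).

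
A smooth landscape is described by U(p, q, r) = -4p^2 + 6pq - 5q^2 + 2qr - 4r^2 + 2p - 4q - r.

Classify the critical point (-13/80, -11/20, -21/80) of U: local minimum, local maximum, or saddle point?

The Hessian is constant: H = [[-8, 6, 0], [6, -10, 2], [0, 2, -8]].
Leading principal minors: Δ₁ = -8, Δ₂ = 44, Δ₃ = -320.
The minors alternate sign starting negative (−, +, −), so H is negative definite: a local maximum.

local maximum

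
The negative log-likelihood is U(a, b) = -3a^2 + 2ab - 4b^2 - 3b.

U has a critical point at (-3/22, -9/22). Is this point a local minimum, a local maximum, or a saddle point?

local maximum

The Hessian of U is constant: H = [[-6, 2], [2, -8]].
det(H) = (-6)·(-8) − 2² = 44.
det(H) > 0 and tr(H) = -14 < 0, so H is negative definite and the point is a local maximum.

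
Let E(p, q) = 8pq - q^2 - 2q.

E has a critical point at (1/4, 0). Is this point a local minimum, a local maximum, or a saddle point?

saddle point

The Hessian of E is constant: H = [[0, 8], [8, -2]].
det(H) = 0·(-2) − 8² = -64.
Since det(H) < 0, H is indefinite and the critical point is a saddle point.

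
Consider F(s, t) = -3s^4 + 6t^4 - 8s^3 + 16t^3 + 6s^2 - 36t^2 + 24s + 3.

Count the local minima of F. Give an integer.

F separates as a function of s plus a function of t, so ∇F=0 decouples.
∂F/∂s = -12(s - 1)(s + 1)(s + 2) = 0 at s ∈ {-2, -1, 1}; ∂F/∂t = 24t(t - 1)(t + 3) = 0 at t ∈ {-3, 0, 1}.
The Hessian is diagonal: diag(F_ss, F_tt). Second derivatives: F_ss(-2)=-36, F_ss(-1)=24, F_ss(1)=-72; F_tt(-3)=288, F_tt(0)=-72, F_tt(1)=96.
Local minima occur where both diagonal entries positive: (-1, -3), (-1, 1). Count: 2.

2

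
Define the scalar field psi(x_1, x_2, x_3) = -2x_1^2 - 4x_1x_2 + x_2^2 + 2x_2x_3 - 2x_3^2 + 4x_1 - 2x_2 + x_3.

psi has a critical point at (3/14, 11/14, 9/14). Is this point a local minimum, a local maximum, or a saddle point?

saddle point

The Hessian is constant: H = [[-4, -4, 0], [-4, 2, 2], [0, 2, -4]].
Leading principal minors: Δ₁ = -4, Δ₂ = -24, Δ₃ = 112.
The minors fit neither the all-positive nor the alternating-sign pattern, so H is indefinite: a saddle point.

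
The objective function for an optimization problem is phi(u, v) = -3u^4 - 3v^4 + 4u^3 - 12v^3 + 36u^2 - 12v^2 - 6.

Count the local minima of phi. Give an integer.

1

phi separates as a function of u plus a function of v, so ∇phi=0 decouples.
∂phi/∂u = -12u(u - 3)(u + 2) = 0 at u ∈ {-2, 0, 3}; ∂phi/∂v = -12v(v + 1)(v + 2) = 0 at v ∈ {-2, -1, 0}.
The Hessian is diagonal: diag(phi_uu, phi_vv). Second derivatives: phi_uu(-2)=-120, phi_uu(0)=72, phi_uu(3)=-180; phi_vv(-2)=-24, phi_vv(-1)=12, phi_vv(0)=-24.
Local minima occur where both diagonal entries positive: (0, -1). Count: 1.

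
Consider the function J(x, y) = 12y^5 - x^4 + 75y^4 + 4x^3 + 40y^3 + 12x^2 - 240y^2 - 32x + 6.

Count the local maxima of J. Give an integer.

J separates as a function of x plus a function of y, so ∇J=0 decouples.
∂J/∂x = -4(x - 4)(x - 1)(x + 2) = 0 at x ∈ {-2, 1, 4}; ∂J/∂y = 60y(y - 1)(y + 2)(y + 4) = 0 at y ∈ {-4, -2, 0, 1}.
The Hessian is diagonal: diag(J_xx, J_yy). Second derivatives: J_xx(-2)=-72, J_xx(1)=36, J_xx(4)=-72; J_yy(-4)=-2400, J_yy(-2)=720, J_yy(0)=-480, J_yy(1)=900.
Local maxima occur where both diagonal entries negative: (-2, -4), (-2, 0), (4, -4), (4, 0). Count: 4.

4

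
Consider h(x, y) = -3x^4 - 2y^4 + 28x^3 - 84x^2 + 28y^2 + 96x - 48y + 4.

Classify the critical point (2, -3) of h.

The mixed partial ∂²h/∂x∂y is 0, so the Hessian at any point is diag(h_xx, h_yy) = diag(12(-3x^2 + 14x - 14), 8(-3y^2 + 7)).
At (2, -3): H = diag(24, -160).
The eigenvalues have opposite signs, so H is indefinite: a saddle point.

saddle point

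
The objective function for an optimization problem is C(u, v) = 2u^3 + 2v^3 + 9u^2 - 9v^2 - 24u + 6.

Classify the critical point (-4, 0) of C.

The mixed partial ∂²C/∂u∂v is 0, so the Hessian at any point is diag(C_uu, C_vv) = diag(6(2u + 3), 6(2v - 3)).
At (-4, 0): H = diag(-30, -18).
Both eigenvalues are negative, so H is negative definite: a local maximum.

local maximum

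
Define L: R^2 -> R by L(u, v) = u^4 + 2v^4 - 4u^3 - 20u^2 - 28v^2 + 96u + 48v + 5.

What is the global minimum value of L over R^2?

L(u,v) separates as P(u) + Q(v) + 5, so its minimum is min P + min Q + 5.
P'(u) = 4(u - 4)(u - 2)(u + 3) vanishes at u ∈ {-3, 2, 4}; Q'(v) = 8(v - 2)(v - 1)(v + 3) vanishes at v ∈ {-3, 1, 2}.
Local minima of P (where P''>0): P(-3)=-279, P(4)=64. Local minima of Q: Q(-3)=-234, Q(2)=16.
So the global minimum of L is P(-3) + Q(-3) + 5 = -279 − 234 + 5 = -508, attained at (-3, -3).

-508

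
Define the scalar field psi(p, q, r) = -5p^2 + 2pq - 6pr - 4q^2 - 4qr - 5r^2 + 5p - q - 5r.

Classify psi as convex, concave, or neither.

psi is quadratic, so its Hessian is the constant matrix H = [[-10, 2, -6], [2, -8, -4], [-6, -4, -10]].
Leading principal minors: -10, 76, -216.
Signs alternate −, +, − ⇒ H ≺ 0 ⇒ concave.

concave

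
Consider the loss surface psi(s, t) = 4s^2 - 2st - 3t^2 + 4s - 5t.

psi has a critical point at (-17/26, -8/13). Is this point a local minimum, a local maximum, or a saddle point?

The Hessian of psi is constant: H = [[8, -2], [-2, -6]].
det(H) = 8·(-6) − (-2)² = -52.
Since det(H) < 0, H is indefinite and the critical point is a saddle point.

saddle point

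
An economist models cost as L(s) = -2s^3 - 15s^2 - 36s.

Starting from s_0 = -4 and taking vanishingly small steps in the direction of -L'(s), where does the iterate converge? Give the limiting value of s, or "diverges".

L'(s) = -6(s + 2)(s + 3), so L'(-4) = -12.
Gradient descent moves in the -L' direction, i.e. s is increasing.
The nearest critical point in that direction is s = -3, where L'' = 6 > 0 (a local minimum). The iterate converges there.

-3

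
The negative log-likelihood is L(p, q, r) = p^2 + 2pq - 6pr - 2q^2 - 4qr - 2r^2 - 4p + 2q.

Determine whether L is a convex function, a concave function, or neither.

L is quadratic, so its Hessian is the constant matrix H = [[2, 2, -6], [2, -4, -4], [-6, -4, -4]].
Leading principal minors: 2, -12, 256.
Neither pattern holds ⇒ H is indefinite ⇒ neither convex nor concave.

neither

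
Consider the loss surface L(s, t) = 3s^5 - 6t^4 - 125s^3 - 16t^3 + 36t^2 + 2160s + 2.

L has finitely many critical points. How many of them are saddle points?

L separates as a function of s plus a function of t, so ∇L=0 decouples.
∂L/∂s = 15(s - 4)(s - 3)(s + 3)(s + 4) = 0 at s ∈ {-4, -3, 3, 4}; ∂L/∂t = -24t(t - 1)(t + 3) = 0 at t ∈ {-3, 0, 1}.
The Hessian is diagonal: diag(L_ss, L_tt). Second derivatives: L_ss(-4)=-840, L_ss(-3)=630, L_ss(3)=-630, L_ss(4)=840; L_tt(-3)=-288, L_tt(0)=72, L_tt(1)=-96.
Saddle points occur where the two diagonal entries have opposite signs: (-4, 0), (-3, -3), (-3, 1), (3, 0), (4, -3), (4, 1). Count: 6.

6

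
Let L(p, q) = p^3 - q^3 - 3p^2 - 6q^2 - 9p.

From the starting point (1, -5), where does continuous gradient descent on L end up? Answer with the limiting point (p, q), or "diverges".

L is separable, so gradient descent decouples: p follows -∂L/∂p, q follows -∂L/∂q.
∂L/∂p = 3(p - 3)(p + 1); at p=1 this is -12, so p increases.
∂L/∂q = -3q(q + 4); at q=-5 this is -15, so q increases.
p converges to its nearest critical value 3 (a local min of the p-part); q converges to -4. The iterate converges to (3, -4).

(3, -4)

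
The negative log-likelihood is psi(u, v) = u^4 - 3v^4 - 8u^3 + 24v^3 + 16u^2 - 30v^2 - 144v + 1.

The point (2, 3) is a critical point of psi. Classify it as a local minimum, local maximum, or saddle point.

The mixed partial ∂²psi/∂u∂v is 0, so the Hessian at any point is diag(psi_uu, psi_vv) = diag(4(3u^2 - 12u + 8), 12(-3v^2 + 12v - 5)).
At (2, 3): H = diag(-16, 48).
The eigenvalues have opposite signs, so H is indefinite: a saddle point.

saddle point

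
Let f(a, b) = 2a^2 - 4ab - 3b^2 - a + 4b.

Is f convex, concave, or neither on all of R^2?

f is quadratic, so its Hessian is the constant matrix H = [[4, -4], [-4, -6]].
det(H) = -40, tr(H) = -2.
det(H) < 0, so H is indefinite: neither convex nor concave.

neither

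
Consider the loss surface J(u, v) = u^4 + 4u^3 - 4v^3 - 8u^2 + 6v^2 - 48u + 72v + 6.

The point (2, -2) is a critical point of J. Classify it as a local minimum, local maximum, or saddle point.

local minimum

The mixed partial ∂²J/∂u∂v is 0, so the Hessian at any point is diag(J_uu, J_vv) = diag(4(3u^2 + 6u - 4), 12(-2v + 1)).
At (2, -2): H = diag(80, 60).
Both eigenvalues are positive, so H is positive definite: a local minimum.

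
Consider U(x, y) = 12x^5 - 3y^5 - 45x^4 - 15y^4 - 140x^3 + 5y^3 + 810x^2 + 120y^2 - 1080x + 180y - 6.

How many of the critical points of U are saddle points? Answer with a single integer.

U separates as a function of x plus a function of y, so ∇U=0 decouples.
∂U/∂x = 60(x - 3)(x - 2)(x - 1)(x + 3) = 0 at x ∈ {-3, 1, 2, 3}; ∂U/∂y = -15(y - 2)(y + 1)(y + 2)(y + 3) = 0 at y ∈ {-3, -2, -1, 2}.
The Hessian is diagonal: diag(U_xx, U_yy). Second derivatives: U_xx(-3)=-7200, U_xx(1)=480, U_xx(2)=-300, U_xx(3)=720; U_yy(-3)=150, U_yy(-2)=-60, U_yy(-1)=90, U_yy(2)=-900.
Saddle points occur where the two diagonal entries have opposite signs: (-3, -3), (-3, -1), (1, -2), (1, 2), (2, -3), (2, -1), (3, -2), (3, 2). Count: 8.

8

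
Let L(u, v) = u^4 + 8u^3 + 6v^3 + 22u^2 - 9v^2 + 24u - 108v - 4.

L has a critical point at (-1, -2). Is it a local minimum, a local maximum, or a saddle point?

The mixed partial ∂²L/∂u∂v is 0, so the Hessian at any point is diag(L_uu, L_vv) = diag(4(3u^2 + 12u + 11), 18(2v - 1)).
At (-1, -2): H = diag(8, -90).
The eigenvalues have opposite signs, so H is indefinite: a saddle point.

saddle point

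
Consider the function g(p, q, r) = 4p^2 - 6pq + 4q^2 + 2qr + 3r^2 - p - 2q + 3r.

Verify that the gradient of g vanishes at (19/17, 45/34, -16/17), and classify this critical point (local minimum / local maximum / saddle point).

local minimum

∇g = (8p - 6q - 1, -6p + 8q + 2r - 2, 2q + 6r + 3); substituting (19/17, 45/34, -16/17) gives ∇g = (0, 0, 0), so (19/17, 45/34, -16/17) is indeed a critical point.
The Hessian is constant: H = [[8, -6, 0], [-6, 8, 2], [0, 2, 6]].
Leading principal minors: Δ₁ = 8, Δ₂ = 28, Δ₃ = 136.
All leading minors are positive, so H is positive definite: a local minimum.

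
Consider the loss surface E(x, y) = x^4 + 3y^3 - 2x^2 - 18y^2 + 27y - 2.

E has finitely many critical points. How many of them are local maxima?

E separates as a function of x plus a function of y, so ∇E=0 decouples.
∂E/∂x = 4x(x - 1)(x + 1) = 0 at x ∈ {-1, 0, 1}; ∂E/∂y = 9(y - 3)(y - 1) = 0 at y ∈ {1, 3}.
The Hessian is diagonal: diag(E_xx, E_yy). Second derivatives: E_xx(-1)=8, E_xx(0)=-4, E_xx(1)=8; E_yy(1)=-18, E_yy(3)=18.
Local maxima occur where both diagonal entries negative: (0, 1). Count: 1.

1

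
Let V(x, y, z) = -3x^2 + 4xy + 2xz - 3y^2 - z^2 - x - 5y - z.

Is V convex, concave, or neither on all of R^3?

concave

V is quadratic, so its Hessian is the constant matrix H = [[-6, 4, 2], [4, -6, 0], [2, 0, -2]].
Leading principal minors: -6, 20, -16.
Signs alternate −, +, − ⇒ H ≺ 0 ⇒ concave.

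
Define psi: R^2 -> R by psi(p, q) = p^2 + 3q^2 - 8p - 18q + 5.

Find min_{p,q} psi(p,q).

psi(p,q) separates as A(p) + B(q) + 5, so its minimum is min A + min B + 5.
A'(p) = 2p - 8 vanishes at p ∈ {4}; B'(q) = 6q - 18 vanishes at q ∈ {3}.
Local minima of A (where A''>0): A(4)=-16. Local minima of B: B(3)=-27.
So the global minimum of psi is A(4) + B(3) + 5 = -16 − 27 + 5 = -38, attained at (4, 3).

-38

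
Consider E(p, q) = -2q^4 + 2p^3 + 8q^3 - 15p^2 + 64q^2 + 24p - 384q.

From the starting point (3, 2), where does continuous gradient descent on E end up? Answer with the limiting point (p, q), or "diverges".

E is separable, so gradient descent decouples: p follows -∂E/∂p, q follows -∂E/∂q.
∂E/∂p = 6(p - 4)(p - 1); at p=3 this is -12, so p increases.
∂E/∂q = -8(q - 4)(q - 3)(q + 4); at q=2 this is -96, so q increases.
p converges to its nearest critical value 4 (a local min of the p-part); q converges to 3. The iterate converges to (4, 3).

(4, 3)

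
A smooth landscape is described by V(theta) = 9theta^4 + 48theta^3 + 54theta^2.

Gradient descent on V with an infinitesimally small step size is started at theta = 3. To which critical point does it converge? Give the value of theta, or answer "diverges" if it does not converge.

V'(theta) = 36theta(theta + 1)(theta + 3), so V'(3) = 2592.
Gradient descent moves in the -V' direction, i.e. theta is decreasing.
The nearest critical point in that direction is theta = 0, where V'' = 108 > 0 (a local minimum). The iterate converges there.

0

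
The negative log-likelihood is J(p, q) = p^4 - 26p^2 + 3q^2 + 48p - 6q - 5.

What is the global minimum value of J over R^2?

J(p,q) separates as A(p) + B(q) − 5, so its minimum is min A + min B − 5.
A'(p) = 4(p - 3)(p - 1)(p + 4) vanishes at p ∈ {-4, 1, 3}; B'(q) = 6q - 6 vanishes at q ∈ {1}.
Local minima of A (where A''>0): A(-4)=-352, A(3)=-9. Local minima of B: B(1)=-3.
So the global minimum of J is A(-4) + B(1) − 5 = -352 − 3 − 5 = -360, attained at (-4, 1).

-360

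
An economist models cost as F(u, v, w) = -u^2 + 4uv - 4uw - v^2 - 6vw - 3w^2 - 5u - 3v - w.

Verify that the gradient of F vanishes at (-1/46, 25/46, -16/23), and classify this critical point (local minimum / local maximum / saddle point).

∇F = (-2u + 4v - 4w - 5, 4u - 2v - 6w - 3, -4u - 6v - 6w - 1); substituting (-1/46, 25/46, -16/23) gives ∇F = (0, 0, 0), so (-1/46, 25/46, -16/23) is indeed a critical point.
The Hessian is constant: H = [[-2, 4, -4], [4, -2, -6], [-4, -6, -6]].
Leading principal minors: Δ₁ = -2, Δ₂ = -12, Δ₃ = 368.
The minors fit neither the all-positive nor the alternating-sign pattern, so H is indefinite: a saddle point.

saddle point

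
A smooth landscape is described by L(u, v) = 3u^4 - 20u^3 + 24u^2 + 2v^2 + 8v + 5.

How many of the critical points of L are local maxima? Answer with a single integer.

L separates as a function of u plus a function of v, so ∇L=0 decouples.
∂L/∂u = 12u(u - 4)(u - 1) = 0 at u ∈ {0, 1, 4}; ∂L/∂v = 4(v + 2) = 0 at v ∈ {-2}.
The Hessian is diagonal: diag(L_uu, L_vv). Second derivatives: L_uu(0)=48, L_uu(1)=-36, L_uu(4)=144; L_vv(-2)=4.
Local maxima occur where both diagonal entries negative: none. Count: 0.

0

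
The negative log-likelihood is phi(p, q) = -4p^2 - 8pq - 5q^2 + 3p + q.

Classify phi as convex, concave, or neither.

phi is quadratic, so its Hessian is the constant matrix H = [[-8, -8], [-8, -10]].
det(H) = 16, tr(H) = -18.
det(H) > 0 and tr(H) < 0, so H is negative definite everywhere: concave.

concave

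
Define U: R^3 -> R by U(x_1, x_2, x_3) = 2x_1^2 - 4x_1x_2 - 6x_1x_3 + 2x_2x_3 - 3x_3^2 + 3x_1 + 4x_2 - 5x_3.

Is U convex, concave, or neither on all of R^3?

neither

U is quadratic, so its Hessian is the constant matrix H = [[4, -4, -6], [-4, 0, 2], [-6, 2, -6]].
Leading principal minors: 4, -16, 176.
Neither pattern holds ⇒ H is indefinite ⇒ neither convex nor concave.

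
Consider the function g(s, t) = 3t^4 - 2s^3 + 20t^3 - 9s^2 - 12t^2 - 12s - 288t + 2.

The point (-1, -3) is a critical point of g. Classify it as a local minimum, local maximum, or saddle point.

The mixed partial ∂²g/∂s∂t is 0, so the Hessian at any point is diag(g_ss, g_tt) = diag(-6(2s + 3), 12(3t^2 + 10t - 2)).
At (-1, -3): H = diag(-6, -60).
Both eigenvalues are negative, so H is negative definite: a local maximum.

local maximum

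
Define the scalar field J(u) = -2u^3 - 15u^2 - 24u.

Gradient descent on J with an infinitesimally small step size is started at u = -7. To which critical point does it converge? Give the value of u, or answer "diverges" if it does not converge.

J'(u) = -6(u + 1)(u + 4), so J'(-7) = -108.
Gradient descent moves in the -J' direction, i.e. u is increasing.
The nearest critical point in that direction is u = -4, where J'' = 18 > 0 (a local minimum). The iterate converges there.

-4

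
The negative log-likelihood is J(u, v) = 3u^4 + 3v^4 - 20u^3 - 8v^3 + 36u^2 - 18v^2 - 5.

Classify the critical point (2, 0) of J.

The mixed partial ∂²J/∂u∂v is 0, so the Hessian at any point is diag(J_uu, J_vv) = diag(12(3u^2 - 10u + 6), 12(3v^2 - 4v - 3)).
At (2, 0): H = diag(-24, -36).
Both eigenvalues are negative, so H is negative definite: a local maximum.

local maximum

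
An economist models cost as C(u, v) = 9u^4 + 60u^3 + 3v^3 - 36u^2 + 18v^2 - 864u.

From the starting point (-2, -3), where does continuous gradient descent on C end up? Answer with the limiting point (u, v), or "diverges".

C is separable, so gradient descent decouples: u follows -∂C/∂u, v follows -∂C/∂v.
∂C/∂u = 36(u - 2)(u + 3)(u + 4); at u=-2 this is -288, so u increases.
∂C/∂v = 9v(v + 4); at v=-3 this is -27, so v increases.
u converges to its nearest critical value 2 (a local min of the u-part); v converges to 0. The iterate converges to (2, 0).

(2, 0)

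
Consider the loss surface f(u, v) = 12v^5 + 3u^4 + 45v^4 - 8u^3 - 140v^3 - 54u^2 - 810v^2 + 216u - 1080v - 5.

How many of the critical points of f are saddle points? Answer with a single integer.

6

f separates as a function of u plus a function of v, so ∇f=0 decouples.
∂f/∂u = 12(u - 3)(u - 2)(u + 3) = 0 at u ∈ {-3, 2, 3}; ∂f/∂v = 60(v - 3)(v + 1)(v + 2)(v + 3) = 0 at v ∈ {-3, -2, -1, 3}.
The Hessian is diagonal: diag(f_uu, f_vv). Second derivatives: f_uu(-3)=360, f_uu(2)=-60, f_uu(3)=72; f_vv(-3)=-720, f_vv(-2)=300, f_vv(-1)=-480, f_vv(3)=7200.
Saddle points occur where the two diagonal entries have opposite signs: (-3, -3), (-3, -1), (2, -2), (2, 3), (3, -3), (3, -1). Count: 6.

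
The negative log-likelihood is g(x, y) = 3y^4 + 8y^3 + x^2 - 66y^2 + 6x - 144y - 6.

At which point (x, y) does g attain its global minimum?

(-3, 3)

g(x,y) separates as P(x) + Q(y) − 6, so its minimum is min P + min Q − 6.
P'(x) = 2x + 6 vanishes at x ∈ {-3}; Q'(y) = 12(y - 3)(y + 1)(y + 4) vanishes at y ∈ {-4, -1, 3}.
Local minima of P (where P''>0): P(-3)=-9. Local minima of Q: Q(-4)=-224, Q(3)=-567.
So the global minimum of g is P(-3) + Q(3) − 6 = -9 − 567 − 6 = -582, attained at (-3, 3).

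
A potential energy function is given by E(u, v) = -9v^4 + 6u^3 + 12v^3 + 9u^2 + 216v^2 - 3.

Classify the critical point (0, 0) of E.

local minimum

The mixed partial ∂²E/∂u∂v is 0, so the Hessian at any point is diag(E_uu, E_vv) = diag(18(2u + 1), 36(-3v^2 + 2v + 12)).
At (0, 0): H = diag(18, 432).
Both eigenvalues are positive, so H is positive definite: a local minimum.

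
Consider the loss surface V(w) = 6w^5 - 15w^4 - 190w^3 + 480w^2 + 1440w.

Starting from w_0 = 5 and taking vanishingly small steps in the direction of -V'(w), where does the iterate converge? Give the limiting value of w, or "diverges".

V'(w) = 30(w - 4)(w - 3)(w + 1)(w + 4), so V'(5) = 3240.
Gradient descent moves in the -V' direction, i.e. w is decreasing.
The nearest critical point in that direction is w = 4, where V'' = 1200 > 0 (a local minimum). The iterate converges there.

4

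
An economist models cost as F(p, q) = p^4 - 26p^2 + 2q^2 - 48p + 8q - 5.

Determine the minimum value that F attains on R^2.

-365

F(p,q) separates as A(p) + B(q) − 5, so its minimum is min A + min B − 5.
A'(p) = 4(p - 4)(p + 1)(p + 3) vanishes at p ∈ {-3, -1, 4}; B'(q) = 4q + 8 vanishes at q ∈ {-2}.
Local minima of A (where A''>0): A(-3)=-9, A(4)=-352. Local minima of B: B(-2)=-8.
So the global minimum of F is A(4) + B(-2) − 5 = -352 − 8 − 5 = -365, attained at (4, -2).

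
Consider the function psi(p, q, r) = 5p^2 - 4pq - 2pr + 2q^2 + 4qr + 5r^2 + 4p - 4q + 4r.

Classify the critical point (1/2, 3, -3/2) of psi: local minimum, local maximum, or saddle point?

local minimum

The Hessian is constant: H = [[10, -4, -2], [-4, 4, 4], [-2, 4, 10]].
Leading principal minors: Δ₁ = 10, Δ₂ = 24, Δ₃ = 128.
All leading minors are positive, so H is positive definite: a local minimum.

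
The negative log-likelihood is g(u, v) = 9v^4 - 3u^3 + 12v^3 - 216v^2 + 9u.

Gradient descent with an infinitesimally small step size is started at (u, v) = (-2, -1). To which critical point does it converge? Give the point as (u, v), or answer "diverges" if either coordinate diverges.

(-1, -4)

g is separable, so gradient descent decouples: u follows -∂g/∂u, v follows -∂g/∂v.
∂g/∂u = -9(u - 1)(u + 1); at u=-2 this is -27, so u increases.
∂g/∂v = 36v(v - 3)(v + 4); at v=-1 this is 432, so v decreases.
u converges to its nearest critical value -1 (a local min of the u-part); v converges to -4. The iterate converges to (-1, -4).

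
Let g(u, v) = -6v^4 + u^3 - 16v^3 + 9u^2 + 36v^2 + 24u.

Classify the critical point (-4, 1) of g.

local maximum

The mixed partial ∂²g/∂u∂v is 0, so the Hessian at any point is diag(g_uu, g_vv) = diag(6(u + 3), 24(-3v^2 - 4v + 3)).
At (-4, 1): H = diag(-6, -96).
Both eigenvalues are negative, so H is negative definite: a local maximum.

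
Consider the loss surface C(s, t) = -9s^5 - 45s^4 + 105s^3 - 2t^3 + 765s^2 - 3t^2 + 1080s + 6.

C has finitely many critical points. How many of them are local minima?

2

C separates as a function of s plus a function of t, so ∇C=0 decouples.
∂C/∂s = -45(s - 3)(s + 1)(s + 2)(s + 4) = 0 at s ∈ {-4, -2, -1, 3}; ∂C/∂t = -6t(t + 1) = 0 at t ∈ {-1, 0}.
The Hessian is diagonal: diag(C_ss, C_tt). Second derivatives: C_ss(-4)=1890, C_ss(-2)=-450, C_ss(-1)=540, C_ss(3)=-6300; C_tt(-1)=6, C_tt(0)=-6.
Local minima occur where both diagonal entries positive: (-4, -1), (-1, -1). Count: 2.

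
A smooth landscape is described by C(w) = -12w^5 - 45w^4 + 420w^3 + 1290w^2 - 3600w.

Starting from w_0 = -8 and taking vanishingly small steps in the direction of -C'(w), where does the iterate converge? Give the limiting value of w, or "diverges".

-5

C'(w) = -60(w - 4)(w - 1)(w + 3)(w + 5), so C'(-8) = -97200.
Gradient descent moves in the -C' direction, i.e. w is increasing.
The nearest critical point in that direction is w = -5, where C'' = 6480 > 0 (a local minimum). The iterate converges there.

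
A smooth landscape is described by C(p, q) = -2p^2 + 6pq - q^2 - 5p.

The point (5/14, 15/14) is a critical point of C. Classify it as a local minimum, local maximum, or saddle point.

The Hessian of C is constant: H = [[-4, 6], [6, -2]].
det(H) = (-4)·(-2) − 6² = -28.
Since det(H) < 0, H is indefinite and the critical point is a saddle point.

saddle point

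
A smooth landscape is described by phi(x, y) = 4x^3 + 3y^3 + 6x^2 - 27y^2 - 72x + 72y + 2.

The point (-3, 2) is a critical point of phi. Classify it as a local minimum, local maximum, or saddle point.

The mixed partial ∂²phi/∂x∂y is 0, so the Hessian at any point is diag(phi_xx, phi_yy) = diag(12(2x + 1), 18(y - 3)).
At (-3, 2): H = diag(-60, -18).
Both eigenvalues are negative, so H is negative definite: a local maximum.

local maximum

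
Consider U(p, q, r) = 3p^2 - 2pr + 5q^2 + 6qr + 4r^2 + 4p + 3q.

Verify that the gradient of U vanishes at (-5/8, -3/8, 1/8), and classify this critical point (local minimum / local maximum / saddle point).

∇U = (6p - 2r + 4, 10q + 6r + 3, -2p + 6q + 8r); substituting (-5/8, -3/8, 1/8) gives ∇U = (0, 0, 0), so (-5/8, -3/8, 1/8) is indeed a critical point.
The Hessian is constant: H = [[6, 0, -2], [0, 10, 6], [-2, 6, 8]].
Leading principal minors: Δ₁ = 6, Δ₂ = 60, Δ₃ = 224.
All leading minors are positive, so H is positive definite: a local minimum.

local minimum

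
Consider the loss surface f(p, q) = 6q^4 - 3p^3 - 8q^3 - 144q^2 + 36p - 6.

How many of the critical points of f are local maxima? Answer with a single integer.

1

f separates as a function of p plus a function of q, so ∇f=0 decouples.
∂f/∂p = -9(p - 2)(p + 2) = 0 at p ∈ {-2, 2}; ∂f/∂q = 24q(q - 4)(q + 3) = 0 at q ∈ {-3, 0, 4}.
The Hessian is diagonal: diag(f_pp, f_qq). Second derivatives: f_pp(-2)=36, f_pp(2)=-36; f_qq(-3)=504, f_qq(0)=-288, f_qq(4)=672.
Local maxima occur where both diagonal entries negative: (2, 0). Count: 1.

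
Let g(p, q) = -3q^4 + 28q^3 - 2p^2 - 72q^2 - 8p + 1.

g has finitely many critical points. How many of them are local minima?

g separates as a function of p plus a function of q, so ∇g=0 decouples.
∂g/∂p = -4(p + 2) = 0 at p ∈ {-2}; ∂g/∂q = -12q(q - 4)(q - 3) = 0 at q ∈ {0, 3, 4}.
The Hessian is diagonal: diag(g_pp, g_qq). Second derivatives: g_pp(-2)=-4; g_qq(0)=-144, g_qq(3)=36, g_qq(4)=-48.
Local minima occur where both diagonal entries positive: none. Count: 0.

0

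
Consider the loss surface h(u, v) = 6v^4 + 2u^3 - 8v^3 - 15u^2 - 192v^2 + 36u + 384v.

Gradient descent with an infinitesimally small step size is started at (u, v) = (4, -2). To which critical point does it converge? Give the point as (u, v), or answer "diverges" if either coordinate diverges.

h is separable, so gradient descent decouples: u follows -∂h/∂u, v follows -∂h/∂v.
∂h/∂u = 6(u - 3)(u - 2); at u=4 this is 12, so u decreases.
∂h/∂v = 24(v - 4)(v - 1)(v + 4); at v=-2 this is 864, so v decreases.
u converges to its nearest critical value 3 (a local min of the u-part); v converges to -4. The iterate converges to (3, -4).

(3, -4)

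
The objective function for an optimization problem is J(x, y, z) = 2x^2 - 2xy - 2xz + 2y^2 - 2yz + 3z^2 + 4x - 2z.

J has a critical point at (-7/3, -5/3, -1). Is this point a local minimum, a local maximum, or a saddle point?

The Hessian is constant: H = [[4, -2, -2], [-2, 4, -2], [-2, -2, 6]].
Leading principal minors: Δ₁ = 4, Δ₂ = 12, Δ₃ = 24.
All leading minors are positive, so H is positive definite: a local minimum.

local minimum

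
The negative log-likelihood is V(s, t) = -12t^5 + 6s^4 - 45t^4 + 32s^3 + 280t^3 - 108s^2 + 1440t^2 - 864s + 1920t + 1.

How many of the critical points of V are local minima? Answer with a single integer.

V separates as a function of s plus a function of t, so ∇V=0 decouples.
∂V/∂s = 24(s - 3)(s + 3)(s + 4) = 0 at s ∈ {-4, -3, 3}; ∂V/∂t = -60(t - 4)(t + 1)(t + 2)(t + 4) = 0 at t ∈ {-4, -2, -1, 4}.
The Hessian is diagonal: diag(V_ss, V_tt). Second derivatives: V_ss(-4)=168, V_ss(-3)=-144, V_ss(3)=1008; V_tt(-4)=2880, V_tt(-2)=-720, V_tt(-1)=900, V_tt(4)=-14400.
Local minima occur where both diagonal entries positive: (-4, -4), (-4, -1), (3, -4), (3, -1). Count: 4.

4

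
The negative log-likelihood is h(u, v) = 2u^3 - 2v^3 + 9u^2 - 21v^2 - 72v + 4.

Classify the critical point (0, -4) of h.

The mixed partial ∂²h/∂u∂v is 0, so the Hessian at any point is diag(h_uu, h_vv) = diag(6(2u + 3), -6(2v + 7)).
At (0, -4): H = diag(18, 6).
Both eigenvalues are positive, so H is positive definite: a local minimum.

local minimum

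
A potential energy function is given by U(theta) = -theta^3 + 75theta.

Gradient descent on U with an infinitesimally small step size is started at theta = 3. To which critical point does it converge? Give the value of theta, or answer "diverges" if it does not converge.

U'(theta) = -3(theta - 5)(theta + 5), so U'(3) = 48.
Gradient descent moves in the -U' direction, i.e. theta is decreasing.
The nearest critical point in that direction is theta = -5, where U'' = 30 > 0 (a local minimum). The iterate converges there.

-5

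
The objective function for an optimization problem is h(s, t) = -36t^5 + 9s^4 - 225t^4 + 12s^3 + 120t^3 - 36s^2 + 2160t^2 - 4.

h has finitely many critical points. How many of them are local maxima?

2

h separates as a function of s plus a function of t, so ∇h=0 decouples.
∂h/∂s = 36s(s - 1)(s + 2) = 0 at s ∈ {-2, 0, 1}; ∂h/∂t = -180t(t - 2)(t + 3)(t + 4) = 0 at t ∈ {-4, -3, 0, 2}.
The Hessian is diagonal: diag(h_ss, h_tt). Second derivatives: h_ss(-2)=216, h_ss(0)=-72, h_ss(1)=108; h_tt(-4)=4320, h_tt(-3)=-2700, h_tt(0)=4320, h_tt(2)=-10800.
Local maxima occur where both diagonal entries negative: (0, -3), (0, 2). Count: 2.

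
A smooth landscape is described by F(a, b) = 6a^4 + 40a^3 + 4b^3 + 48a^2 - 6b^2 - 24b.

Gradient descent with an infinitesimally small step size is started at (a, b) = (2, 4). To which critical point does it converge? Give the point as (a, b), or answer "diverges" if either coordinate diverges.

(0, 2)

F is separable, so gradient descent decouples: a follows -∂F/∂a, b follows -∂F/∂b.
∂F/∂a = 24a(a + 1)(a + 4); at a=2 this is 864, so a decreases.
∂F/∂b = 12(b - 2)(b + 1); at b=4 this is 120, so b decreases.
a converges to its nearest critical value 0 (a local min of the a-part); b converges to 2. The iterate converges to (0, 2).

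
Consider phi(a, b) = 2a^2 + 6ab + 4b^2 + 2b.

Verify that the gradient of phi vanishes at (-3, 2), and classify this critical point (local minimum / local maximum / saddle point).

∇phi = (4a + 6b, 6a + 8b + 2); substituting (-3, 2) gives ∇phi = (0, 0), so (-3, 2) is indeed a critical point.
The Hessian of phi is constant: H = [[4, 6], [6, 8]].
det(H) = 4·8 − 6² = -4.
Since det(H) < 0, H is indefinite and the critical point is a saddle point.

saddle point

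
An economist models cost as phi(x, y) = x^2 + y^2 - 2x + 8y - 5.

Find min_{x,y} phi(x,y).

-22

phi(x,y) separates as P(x) + Q(y) − 5, so its minimum is min P + min Q − 5.
P'(x) = 2x - 2 vanishes at x ∈ {1}; Q'(y) = 2y + 8 vanishes at y ∈ {-4}.
Local minima of P (where P''>0): P(1)=-1. Local minima of Q: Q(-4)=-16.
So the global minimum of phi is P(1) + Q(-4) − 5 = -1 − 16 − 5 = -22, attained at (1, -4).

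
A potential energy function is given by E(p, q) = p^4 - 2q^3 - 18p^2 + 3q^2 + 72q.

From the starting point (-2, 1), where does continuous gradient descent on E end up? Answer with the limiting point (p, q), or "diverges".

E is separable, so gradient descent decouples: p follows -∂E/∂p, q follows -∂E/∂q.
∂E/∂p = 4p(p - 3)(p + 3); at p=-2 this is 40, so p decreases.
∂E/∂q = -6(q - 4)(q + 3); at q=1 this is 72, so q decreases.
p converges to its nearest critical value -3 (a local min of the p-part); q converges to -3. The iterate converges to (-3, -3).

(-3, -3)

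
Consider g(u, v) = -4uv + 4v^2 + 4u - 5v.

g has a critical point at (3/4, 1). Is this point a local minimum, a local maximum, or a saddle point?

saddle point

The Hessian of g is constant: H = [[0, -4], [-4, 8]].
det(H) = 0·8 − (-4)² = -16.
Since det(H) < 0, H is indefinite and the critical point is a saddle point.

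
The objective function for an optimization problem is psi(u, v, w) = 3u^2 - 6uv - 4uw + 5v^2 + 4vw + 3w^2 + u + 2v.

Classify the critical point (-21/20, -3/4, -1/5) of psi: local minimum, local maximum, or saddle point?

The Hessian is constant: H = [[6, -6, -4], [-6, 10, 4], [-4, 4, 6]].
Leading principal minors: Δ₁ = 6, Δ₂ = 24, Δ₃ = 80.
All leading minors are positive, so H is positive definite: a local minimum.

local minimum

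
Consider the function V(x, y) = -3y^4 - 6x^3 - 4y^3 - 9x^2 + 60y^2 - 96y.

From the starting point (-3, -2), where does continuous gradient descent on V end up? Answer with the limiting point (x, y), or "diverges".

(-1, 1)

V is separable, so gradient descent decouples: x follows -∂V/∂x, y follows -∂V/∂y.
∂V/∂x = -18x(x + 1); at x=-3 this is -108, so x increases.
∂V/∂y = -12(y - 2)(y - 1)(y + 4); at y=-2 this is -288, so y increases.
x converges to its nearest critical value -1 (a local min of the x-part); y converges to 1. The iterate converges to (-1, 1).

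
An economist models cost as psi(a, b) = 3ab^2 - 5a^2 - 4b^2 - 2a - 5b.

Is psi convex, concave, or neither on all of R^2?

The term 3ab^2 is cubic, so the Hessian is not constant.
∂²psi/∂b² = 6a - 8, which takes both signs as a varies (negative for sufficiently negative a). A diagonal entry of the Hessian changing sign means the Hessian is neither positive- nor negative-semidefinite on all of R^2.

neither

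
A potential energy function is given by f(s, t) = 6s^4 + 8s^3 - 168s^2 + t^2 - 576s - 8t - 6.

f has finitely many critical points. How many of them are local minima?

f separates as a function of s plus a function of t, so ∇f=0 decouples.
∂f/∂s = 24(s - 4)(s + 2)(s + 3) = 0 at s ∈ {-3, -2, 4}; ∂f/∂t = 2(t - 4) = 0 at t ∈ {4}.
The Hessian is diagonal: diag(f_ss, f_tt). Second derivatives: f_ss(-3)=168, f_ss(-2)=-144, f_ss(4)=1008; f_tt(4)=2.
Local minima occur where both diagonal entries positive: (-3, 4), (4, 4). Count: 2.

2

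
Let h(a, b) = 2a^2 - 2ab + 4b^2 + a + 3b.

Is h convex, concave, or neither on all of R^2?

h is quadratic, so its Hessian is the constant matrix H = [[4, -2], [-2, 8]].
det(H) = 28, tr(H) = 12.
det(H) > 0 and tr(H) > 0, so H is positive definite everywhere: convex.

convex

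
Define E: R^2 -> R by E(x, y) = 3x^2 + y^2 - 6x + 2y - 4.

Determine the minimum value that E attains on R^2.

E(x,y) separates as P(x) + Q(y) − 4, so its minimum is min P + min Q − 4.
P'(x) = 6x - 6 vanishes at x ∈ {1}; Q'(y) = 2y + 2 vanishes at y ∈ {-1}.
Local minima of P (where P''>0): P(1)=-3. Local minima of Q: Q(-1)=-1.
So the global minimum of E is P(1) + Q(-1) − 4 = -3 − 1 − 4 = -8, attained at (1, -1).

-8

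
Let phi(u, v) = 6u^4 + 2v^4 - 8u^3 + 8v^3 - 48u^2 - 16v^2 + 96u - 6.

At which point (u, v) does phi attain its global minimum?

(-2, -4)

phi(u,v) separates as P(u) + Q(v) − 6, so its minimum is min P + min Q − 6.
P'(u) = 24(u - 2)(u - 1)(u + 2) vanishes at u ∈ {-2, 1, 2}; Q'(v) = 8v(v - 1)(v + 4) vanishes at v ∈ {-4, 0, 1}.
Local minima of P (where P''>0): P(-2)=-224, P(2)=32. Local minima of Q: Q(-4)=-256, Q(1)=-6.
So the global minimum of phi is P(-2) + Q(-4) − 6 = -224 − 256 − 6 = -486, attained at (-2, -4).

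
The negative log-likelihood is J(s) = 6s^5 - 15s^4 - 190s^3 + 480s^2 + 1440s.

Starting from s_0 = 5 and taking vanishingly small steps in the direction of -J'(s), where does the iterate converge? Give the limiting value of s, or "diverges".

J'(s) = 30(s - 4)(s - 3)(s + 1)(s + 4), so J'(5) = 3240.
Gradient descent moves in the -J' direction, i.e. s is decreasing.
The nearest critical point in that direction is s = 4, where J'' = 1200 > 0 (a local minimum). The iterate converges there.

4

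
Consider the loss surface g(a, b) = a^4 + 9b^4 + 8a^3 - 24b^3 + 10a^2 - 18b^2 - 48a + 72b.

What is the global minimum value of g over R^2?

g(a,b) separates as P(a) + Q(b), so its minimum is min P + min Q.
P'(a) = 4(a - 1)(a + 3)(a + 4) vanishes at a ∈ {-4, -3, 1}; Q'(b) = 36(b - 2)(b - 1)(b + 1) vanishes at b ∈ {-1, 1, 2}.
Local minima of P (where P''>0): P(-4)=96, P(1)=-29. Local minima of Q: Q(-1)=-57, Q(2)=24.
So the global minimum of g is P(1) + Q(-1) = -29 − 57 = -86, attained at (1, -1).

-86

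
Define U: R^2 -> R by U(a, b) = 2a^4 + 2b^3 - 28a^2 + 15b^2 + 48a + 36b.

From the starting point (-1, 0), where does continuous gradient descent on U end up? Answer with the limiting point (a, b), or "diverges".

U is separable, so gradient descent decouples: a follows -∂U/∂a, b follows -∂U/∂b.
∂U/∂a = 8(a - 2)(a - 1)(a + 3); at a=-1 this is 96, so a decreases.
∂U/∂b = 6(b + 2)(b + 3); at b=0 this is 36, so b decreases.
a converges to its nearest critical value -3 (a local min of the a-part); b converges to -2. The iterate converges to (-3, -2).

(-3, -2)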